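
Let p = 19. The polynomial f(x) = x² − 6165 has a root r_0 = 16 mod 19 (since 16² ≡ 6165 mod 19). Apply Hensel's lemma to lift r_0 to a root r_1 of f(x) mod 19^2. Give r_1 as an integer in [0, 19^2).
r_1 = 54 (mod 361)

Hensel's recurrence: r_{i+1} = r_i − f(r_i)·(f′(r_i))^{-1} mod 19^{i+2}, with f′(x) = 2x. Iterate:
  r_0 = 16 (mod 19)
  r_1 = 54 (mod 361)
Final: r_1 = 54, and one checks f(r_1) ≡ 0 mod 19^2.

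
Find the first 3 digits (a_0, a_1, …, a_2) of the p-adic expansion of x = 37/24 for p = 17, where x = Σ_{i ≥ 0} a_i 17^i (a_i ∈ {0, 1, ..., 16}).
(a_0, …, a_2) = (15, 7, 13)

v_17(37/24) = 0 (numerator and denominator both coprime to 17), so x ∈ ℤ_17^×. Compute digits iteratively via a_i = x_i mod 17, x_{i+1} = (x_i − a_i)/17, with x_0 = x:
  x_0 = 37/24;  a_0 = 15;  x_1 = (x_0 − 15)/17 = -19/24
  x_1 = -19/24;  a_1 = 7;  x_2 = (x_1 − 7)/17 = -11/24
  x_2 = -11/24;  a_2 = 13;  x_3 = (x_2 − 13)/17 = -19/24
Digits: (15, 7, 13).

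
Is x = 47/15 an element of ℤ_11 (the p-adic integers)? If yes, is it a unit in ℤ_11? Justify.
x ∈ ℤ_11^× (unit); v_11(x) = 0

ℤ_11 = {x ∈ ℚ_11 : v_11(x) ≥ 0} and ℤ_11^× = {x ∈ ℤ_11 : v_11(x) = 0}. Here v_11(47/15) = v_11(num) − v_11(den) = 0; compare against these criteria.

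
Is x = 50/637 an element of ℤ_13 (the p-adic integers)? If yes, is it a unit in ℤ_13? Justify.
x ∉ ℤ_13 (v_13(x) = -1 < 0)

ℤ_13 = {x ∈ ℚ_13 : v_13(x) ≥ 0} and ℤ_13^× = {x ∈ ℤ_13 : v_13(x) = 0}. Here v_13(50/637) = v_13(num) − v_13(den) = -1; compare against these criteria.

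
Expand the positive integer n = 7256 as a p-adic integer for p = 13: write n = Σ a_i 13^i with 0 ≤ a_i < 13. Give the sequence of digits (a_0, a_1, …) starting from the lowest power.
(a_0, a_1, …) = (2, 12, 3, 3)

Repeated division by 13 gives the digits low-to-high: 7256 = 2 + 12·13^1 + 3·13^2 + 3·13^3. Digit sequence: (2, 12, 3, 3).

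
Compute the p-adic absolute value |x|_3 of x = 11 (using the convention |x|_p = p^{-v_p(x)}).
|11|_3 = 1

Step 1 — compute v_3(x) by factoring powers of 3 out of the numerator and denominator: v_3(11) = 0. Step 2 — apply |x|_p = p^{-v_p(x)} = 3^{0} = 1.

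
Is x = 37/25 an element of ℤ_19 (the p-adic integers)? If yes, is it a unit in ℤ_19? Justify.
x ∈ ℤ_19^× (unit); v_19(x) = 0

ℤ_19 = {x ∈ ℚ_19 : v_19(x) ≥ 0} and ℤ_19^× = {x ∈ ℤ_19 : v_19(x) = 0}. Here v_19(37/25) = v_19(num) − v_19(den) = 0; compare against these criteria.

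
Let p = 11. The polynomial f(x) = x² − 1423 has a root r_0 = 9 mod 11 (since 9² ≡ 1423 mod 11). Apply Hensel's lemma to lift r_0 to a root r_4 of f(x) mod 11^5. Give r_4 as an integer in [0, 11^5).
r_4 = 141183 (mod 161051)

Hensel's recurrence: r_{i+1} = r_i − f(r_i)·(f′(r_i))^{-1} mod 11^{i+2}, with f′(x) = 2x. Iterate:
  r_0 = 9 (mod 11)
  r_1 = 97 (mod 121)
  r_2 = 97 (mod 1331)
  r_3 = 9414 (mod 14641)
  r_4 = 141183 (mod 161051)
Final: r_4 = 141183, and one checks f(r_4) ≡ 0 mod 11^5.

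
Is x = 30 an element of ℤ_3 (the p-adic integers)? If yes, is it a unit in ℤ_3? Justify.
x ∈ ℤ_3 but not a unit; v_3(x) = 1 > 0

ℤ_3 = {x ∈ ℚ_3 : v_3(x) ≥ 0} and ℤ_3^× = {x ∈ ℤ_3 : v_3(x) = 0}. Here v_3(30) = v_3(num) − v_3(den) = 1; compare against these criteria.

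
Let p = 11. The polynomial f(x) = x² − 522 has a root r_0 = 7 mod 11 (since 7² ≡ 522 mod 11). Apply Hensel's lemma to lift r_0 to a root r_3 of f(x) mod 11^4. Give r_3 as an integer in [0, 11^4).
r_3 = 568 (mod 14641)

Hensel's recurrence: r_{i+1} = r_i − f(r_i)·(f′(r_i))^{-1} mod 11^{i+2}, with f′(x) = 2x. Iterate:
  r_0 = 7 (mod 11)
  r_1 = 84 (mod 121)
  r_2 = 568 (mod 1331)
  r_3 = 568 (mod 14641)
Final: r_3 = 568, and one checks f(r_3) ≡ 0 mod 11^4.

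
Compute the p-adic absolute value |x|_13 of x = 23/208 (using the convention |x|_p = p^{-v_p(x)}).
|23/208|_13 = 13

Step 1 — compute v_13(x) by factoring powers of 13 out of the numerator and denominator: v_13(23/208) = -1. Step 2 — apply |x|_p = p^{-v_p(x)} = 13^{1} = 13.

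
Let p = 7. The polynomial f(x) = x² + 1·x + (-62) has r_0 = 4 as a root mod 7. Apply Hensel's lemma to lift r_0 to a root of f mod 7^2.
r_1 = 25 (mod 49)

Hensel: r_{i+1} = r_i − f(r_i)·(f′(r_i))^{-1} mod 7^{i+2}, f′(x) = 2x + 1. Iterate:
  r_0 = 4 (mod 7)
  r_1 = 25 (mod 49)
Final: r = 25 satisfies f(r) ≡ 0 mod 7^2.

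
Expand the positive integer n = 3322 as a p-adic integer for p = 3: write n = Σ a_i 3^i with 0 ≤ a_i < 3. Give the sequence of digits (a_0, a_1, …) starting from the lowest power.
(a_0, a_1, …) = (1, 0, 0, 0, 2, 1, 1, 1)

Repeated division by 3 gives the digits low-to-high: 3322 = 1 + 2·3^4 + 1·3^5 + 1·3^6 + 1·3^7. Digit sequence: (1, 0, 0, 0, 2, 1, 1, 1).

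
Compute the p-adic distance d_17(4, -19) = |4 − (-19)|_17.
d_17(4, -19) = 1

Step 1 — x − y = 4 − (-19) = 23. Step 2 — v_17(23) = 0 (factor: 23 = (17^0 · 23); the sign does not affect v_p). Step 3 — |x − y|_17 = 17^{0} = 1.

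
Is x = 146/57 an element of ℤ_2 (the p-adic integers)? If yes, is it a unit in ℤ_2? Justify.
x ∈ ℤ_2 but not a unit; v_2(x) = 1 > 0

ℤ_2 = {x ∈ ℚ_2 : v_2(x) ≥ 0} and ℤ_2^× = {x ∈ ℤ_2 : v_2(x) = 0}. Here v_2(146/57) = v_2(num) − v_2(den) = 1; compare against these criteria.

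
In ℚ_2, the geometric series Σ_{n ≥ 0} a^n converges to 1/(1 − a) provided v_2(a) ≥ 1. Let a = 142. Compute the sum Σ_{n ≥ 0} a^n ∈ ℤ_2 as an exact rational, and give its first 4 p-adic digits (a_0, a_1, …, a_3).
Σ a^n = 1/(1 − a) = -1/141;  first 4 digits = (1, 1, 0, 1)

v_2(a) = 1 ≥ 1, so the series converges in ℤ_2 to 1/(1 − a) = 1/(1 − 142) = -1/141. Expand this rational in ℤ_2: compute digits iteratively via d_i = x_i mod 2, x_{i+1} = (x_i − d_i)/2. The first 4 digits are (1, 1, 0, 1).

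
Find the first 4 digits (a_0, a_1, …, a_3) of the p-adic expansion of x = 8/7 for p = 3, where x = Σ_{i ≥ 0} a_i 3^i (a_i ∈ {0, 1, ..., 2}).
(a_0, …, a_3) = (2, 1, 0, 2)

v_3(8/7) = 0 (numerator and denominator both coprime to 3), so x ∈ ℤ_3^×. Compute digits iteratively via a_i = x_i mod 3, x_{i+1} = (x_i − a_i)/3, with x_0 = x:
  x_0 = 8/7;  a_0 = 2;  x_1 = (x_0 − 2)/3 = -2/7
  x_1 = -2/7;  a_1 = 1;  x_2 = (x_1 − 1)/3 = -3/7
  x_2 = -3/7;  a_2 = 0;  x_3 = (x_2 − 0)/3 = -1/7
  x_3 = -1/7;  a_3 = 2;  x_4 = (x_3 − 2)/3 = -5/7
Digits: (2, 1, 0, 2).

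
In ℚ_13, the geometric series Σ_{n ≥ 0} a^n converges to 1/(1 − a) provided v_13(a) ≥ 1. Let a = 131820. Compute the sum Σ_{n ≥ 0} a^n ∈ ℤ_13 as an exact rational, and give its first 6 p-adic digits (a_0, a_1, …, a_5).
Σ a^n = 1/(1 − a) = -1/131819;  first 6 digits = (1, 0, 0, 8, 4, 0)

v_13(a) = 3 ≥ 1, so the series converges in ℤ_13 to 1/(1 − a) = 1/(1 − 131820) = -1/131819. Expand this rational in ℤ_13: compute digits iteratively via d_i = x_i mod 13, x_{i+1} = (x_i − d_i)/13. The first 6 digits are (1, 0, 0, 8, 4, 0).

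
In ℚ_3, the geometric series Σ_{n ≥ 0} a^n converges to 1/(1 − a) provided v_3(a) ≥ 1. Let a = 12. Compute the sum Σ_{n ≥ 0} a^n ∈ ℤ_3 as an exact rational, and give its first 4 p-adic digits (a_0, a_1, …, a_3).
Σ a^n = 1/(1 − a) = -1/11;  first 4 digits = (1, 1, 2, 0)

v_3(a) = 1 ≥ 1, so the series converges in ℤ_3 to 1/(1 − a) = 1/(1 − 12) = -1/11. Expand this rational in ℤ_3: compute digits iteratively via d_i = x_i mod 3, x_{i+1} = (x_i − d_i)/3. The first 4 digits are (1, 1, 2, 0).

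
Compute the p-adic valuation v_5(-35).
v_5(-35) = 1

v_5(n) is the largest exponent k such that 5^k divides n. Factor out: -35 = -5^1 · 7. (Sign doesn't affect v_p.) So v_5(-35) = 1.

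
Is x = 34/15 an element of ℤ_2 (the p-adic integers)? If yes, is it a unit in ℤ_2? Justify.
x ∈ ℤ_2 but not a unit; v_2(x) = 1 > 0

ℤ_2 = {x ∈ ℚ_2 : v_2(x) ≥ 0} and ℤ_2^× = {x ∈ ℤ_2 : v_2(x) = 0}. Here v_2(34/15) = v_2(num) − v_2(den) = 1; compare against these criteria.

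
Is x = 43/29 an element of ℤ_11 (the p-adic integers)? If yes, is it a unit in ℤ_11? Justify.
x ∈ ℤ_11^× (unit); v_11(x) = 0

ℤ_11 = {x ∈ ℚ_11 : v_11(x) ≥ 0} and ℤ_11^× = {x ∈ ℤ_11 : v_11(x) = 0}. Here v_11(43/29) = v_11(num) − v_11(den) = 0; compare against these criteria.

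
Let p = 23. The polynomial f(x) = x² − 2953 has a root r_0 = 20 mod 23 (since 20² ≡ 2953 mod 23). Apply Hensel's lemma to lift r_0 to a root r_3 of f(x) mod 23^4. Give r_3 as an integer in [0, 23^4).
r_3 = 152740 (mod 279841)

Hensel's recurrence: r_{i+1} = r_i − f(r_i)·(f′(r_i))^{-1} mod 23^{i+2}, with f′(x) = 2x. Iterate:
  r_0 = 20 (mod 23)
  r_1 = 388 (mod 529)
  r_2 = 6736 (mod 12167)
  r_3 = 152740 (mod 279841)
Final: r_3 = 152740, and one checks f(r_3) ≡ 0 mod 23^4.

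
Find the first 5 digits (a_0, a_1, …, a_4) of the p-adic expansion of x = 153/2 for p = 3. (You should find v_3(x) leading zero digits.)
(a_0, …, a_4) = (0, 0, 1, 1, 2)

v_3(153/2) = 2, so a_0 = ... = a_1 = 0. Factor out: x = 3^2 · u with u = 17/2 a unit in ℤ_3. Expand u iteratively via a_{v+i} = u_i mod 3, u_{i+1} = (u_i − a_{v+i})/3:
  u_0 = 17/2;  a_2 = 1;  u_1 = (u_0 − 1)/3 = 5/2
  u_1 = 5/2;  a_3 = 1;  u_2 = (u_1 − 1)/3 = 1/2
  u_2 = 1/2;  a_4 = 2;  u_3 = (u_2 − 2)/3 = -1/2
Digits: (0, 0, 1, 1, 2).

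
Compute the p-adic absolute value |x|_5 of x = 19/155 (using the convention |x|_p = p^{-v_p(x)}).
|19/155|_5 = 5

Step 1 — compute v_5(x) by factoring powers of 5 out of the numerator and denominator: v_5(19/155) = -1. Step 2 — apply |x|_p = p^{-v_p(x)} = 5^{1} = 5.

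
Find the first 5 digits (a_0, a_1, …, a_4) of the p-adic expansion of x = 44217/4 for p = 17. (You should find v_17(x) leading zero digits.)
(a_0, …, a_4) = (0, 0, 0, 15, 12)

v_17(44217/4) = 3, so a_0 = ... = a_2 = 0. Factor out: x = 17^3 · u with u = 9/4 a unit in ℤ_17. Expand u iteratively via a_{v+i} = u_i mod 17, u_{i+1} = (u_i − a_{v+i})/17:
  u_0 = 9/4;  a_3 = 15;  u_1 = (u_0 − 15)/17 = -3/4
  u_1 = -3/4;  a_4 = 12;  u_2 = (u_1 − 12)/17 = -3/4
Digits: (0, 0, 0, 15, 12).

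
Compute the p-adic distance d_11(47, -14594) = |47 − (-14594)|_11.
d_11(47, -14594) = 1/14641

Step 1 — x − y = 47 − (-14594) = 14641. Step 2 — v_11(14641) = 4 (factor: 14641 = (11^4 · 1); the sign does not affect v_p). Step 3 — |x − y|_11 = 11^{-4} = 1/14641.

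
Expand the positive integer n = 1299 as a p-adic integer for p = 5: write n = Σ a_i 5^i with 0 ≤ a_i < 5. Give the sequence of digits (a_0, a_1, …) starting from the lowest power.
(a_0, a_1, …) = (4, 4, 1, 0, 2)

Repeated division by 5 gives the digits low-to-high: 1299 = 4 + 4·5^1 + 1·5^2 + 2·5^4. Digit sequence: (4, 4, 1, 0, 2).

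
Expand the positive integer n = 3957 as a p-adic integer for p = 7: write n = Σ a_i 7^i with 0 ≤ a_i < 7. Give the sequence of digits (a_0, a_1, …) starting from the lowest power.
(a_0, a_1, …) = (2, 5, 3, 4, 1)

Repeated division by 7 gives the digits low-to-high: 3957 = 2 + 5·7^1 + 3·7^2 + 4·7^3 + 1·7^4. Digit sequence: (2, 5, 3, 4, 1).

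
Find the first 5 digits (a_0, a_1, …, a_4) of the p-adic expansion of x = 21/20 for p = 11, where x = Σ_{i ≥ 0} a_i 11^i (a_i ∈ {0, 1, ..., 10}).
(a_0, …, a_4) = (6, 10, 4, 10, 4)

v_11(21/20) = 0 (numerator and denominator both coprime to 11), so x ∈ ℤ_11^×. Compute digits iteratively via a_i = x_i mod 11, x_{i+1} = (x_i − a_i)/11, with x_0 = x:
  x_0 = 21/20;  a_0 = 6;  x_1 = (x_0 − 6)/11 = -9/20
  x_1 = -9/20;  a_1 = 10;  x_2 = (x_1 − 10)/11 = -19/20
  x_2 = -19/20;  a_2 = 4;  x_3 = (x_2 − 4)/11 = -9/20
  x_3 = -9/20;  a_3 = 10;  x_4 = (x_3 − 10)/11 = -19/20
  x_4 = -19/20;  a_4 = 4;  x_5 = (x_4 − 4)/11 = -9/20
Digits: (6, 10, 4, 10, 4).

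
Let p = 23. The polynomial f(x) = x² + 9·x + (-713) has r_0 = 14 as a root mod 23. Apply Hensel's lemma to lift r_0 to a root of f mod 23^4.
r_3 = 266998 (mod 279841)

Hensel: r_{i+1} = r_i − f(r_i)·(f′(r_i))^{-1} mod 23^{i+2}, f′(x) = 2x + 9. Iterate:
  r_0 = 14 (mod 23)
  r_1 = 382 (mod 529)
  r_2 = 11491 (mod 12167)
  r_3 = 266998 (mod 279841)
Final: r = 266998 satisfies f(r) ≡ 0 mod 23^4.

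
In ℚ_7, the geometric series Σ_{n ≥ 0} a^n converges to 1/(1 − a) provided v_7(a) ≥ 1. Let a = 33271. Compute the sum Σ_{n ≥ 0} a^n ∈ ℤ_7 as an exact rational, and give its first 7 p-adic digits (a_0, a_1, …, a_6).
Σ a^n = 1/(1 − a) = -1/33270;  first 7 digits = (1, 0, 0, 6, 6, 1, 1)

v_7(a) = 3 ≥ 1, so the series converges in ℤ_7 to 1/(1 − a) = 1/(1 − 33271) = -1/33270. Expand this rational in ℤ_7: compute digits iteratively via d_i = x_i mod 7, x_{i+1} = (x_i − d_i)/7. The first 7 digits are (1, 0, 0, 6, 6, 1, 1).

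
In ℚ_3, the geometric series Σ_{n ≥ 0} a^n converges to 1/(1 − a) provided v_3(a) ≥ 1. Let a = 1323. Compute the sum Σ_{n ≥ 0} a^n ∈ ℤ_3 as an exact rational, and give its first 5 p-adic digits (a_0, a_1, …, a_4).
Σ a^n = 1/(1 − a) = -1/1322;  first 5 digits = (1, 0, 0, 1, 1)

v_3(a) = 3 ≥ 1, so the series converges in ℤ_3 to 1/(1 − a) = 1/(1 − 1323) = -1/1322. Expand this rational in ℤ_3: compute digits iteratively via d_i = x_i mod 3, x_{i+1} = (x_i − d_i)/3. The first 5 digits are (1, 0, 0, 1, 1).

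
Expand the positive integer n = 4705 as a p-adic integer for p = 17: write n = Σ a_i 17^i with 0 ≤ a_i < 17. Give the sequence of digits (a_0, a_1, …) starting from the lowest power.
(a_0, a_1, …) = (13, 4, 16)

Repeated division by 17 gives the digits low-to-high: 4705 = 13 + 4·17^1 + 16·17^2. Digit sequence: (13, 4, 16).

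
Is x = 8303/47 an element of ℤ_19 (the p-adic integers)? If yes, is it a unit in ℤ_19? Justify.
x ∈ ℤ_19 but not a unit; v_19(x) = 2 > 0

ℤ_19 = {x ∈ ℚ_19 : v_19(x) ≥ 0} and ℤ_19^× = {x ∈ ℤ_19 : v_19(x) = 0}. Here v_19(8303/47) = v_19(num) − v_19(den) = 2; compare against these criteria.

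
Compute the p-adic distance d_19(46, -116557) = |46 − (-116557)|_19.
d_19(46, -116557) = 1/6859

Step 1 — x − y = 46 − (-116557) = 116603. Step 2 — v_19(116603) = 3 (factor: 116603 = (19^3 · 17); the sign does not affect v_p). Step 3 — |x − y|_19 = 19^{-3} = 1/6859.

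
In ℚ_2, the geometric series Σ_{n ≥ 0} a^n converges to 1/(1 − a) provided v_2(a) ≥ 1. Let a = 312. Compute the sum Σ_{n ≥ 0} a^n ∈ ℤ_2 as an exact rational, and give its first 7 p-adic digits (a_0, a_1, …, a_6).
Σ a^n = 1/(1 − a) = -1/311;  first 7 digits = (1, 0, 0, 1, 1, 1, 1)

v_2(a) = 3 ≥ 1, so the series converges in ℤ_2 to 1/(1 − a) = 1/(1 − 312) = -1/311. Expand this rational in ℤ_2: compute digits iteratively via d_i = x_i mod 2, x_{i+1} = (x_i − d_i)/2. The first 7 digits are (1, 0, 0, 1, 1, 1, 1).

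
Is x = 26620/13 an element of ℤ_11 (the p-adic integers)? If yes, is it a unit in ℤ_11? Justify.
x ∈ ℤ_11 but not a unit; v_11(x) = 3 > 0

ℤ_11 = {x ∈ ℚ_11 : v_11(x) ≥ 0} and ℤ_11^× = {x ∈ ℤ_11 : v_11(x) = 0}. Here v_11(26620/13) = v_11(num) − v_11(den) = 3; compare against these criteria.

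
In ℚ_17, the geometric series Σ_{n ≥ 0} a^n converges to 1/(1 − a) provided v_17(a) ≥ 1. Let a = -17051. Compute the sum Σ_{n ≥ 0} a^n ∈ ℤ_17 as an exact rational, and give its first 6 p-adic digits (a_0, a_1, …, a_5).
Σ a^n = 1/(1 − a) = 1/17052;  first 6 digits = (1, 0, 9, 13, 12, 0)

v_17(a) = 2 ≥ 1, so the series converges in ℤ_17 to 1/(1 − a) = 1/(1 − (-17051)) = 1/17052. Expand this rational in ℤ_17: compute digits iteratively via d_i = x_i mod 17, x_{i+1} = (x_i − d_i)/17. The first 6 digits are (1, 0, 9, 13, 12, 0).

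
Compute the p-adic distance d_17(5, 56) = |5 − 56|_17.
d_17(5, 56) = 1/17

Step 1 — x − y = 5 − 56 = -51. Step 2 — v_17(-51) = 1 (factor: -51 = −(17^1 · 3); the sign does not affect v_p). Step 3 — |x − y|_17 = 17^{-1} = 1/17.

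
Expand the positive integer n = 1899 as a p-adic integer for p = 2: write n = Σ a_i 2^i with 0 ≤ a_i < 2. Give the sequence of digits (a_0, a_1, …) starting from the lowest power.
(a_0, a_1, …) = (1, 1, 0, 1, 0, 1, 1, 0, 1, 1, 1)

Repeated division by 2 gives the digits low-to-high: 1899 = 1 + 1·2^1 + 1·2^3 + 1·2^5 + 1·2^6 + 1·2^8 + 1·2^9 + 1·2^10. Digit sequence: (1, 1, 0, 1, 0, 1, 1, 0, 1, 1, 1).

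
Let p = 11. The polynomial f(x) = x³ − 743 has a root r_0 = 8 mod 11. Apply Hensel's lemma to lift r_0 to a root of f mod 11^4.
r_3 = 11283 (mod 14641)

Hensel: r_{i+1} = r_i − f(r_i)/f′(r_i) mod 11^{i+2}, where f′(x) = 3x². Iterate:
  r_0 = 8 (mod 11)
  r_1 = 30 (mod 121)
  r_2 = 635 (mod 1331)
  r_3 = 11283 (mod 14641)
Final: r = 11283 with f(r) ≡ 0 mod 11^4.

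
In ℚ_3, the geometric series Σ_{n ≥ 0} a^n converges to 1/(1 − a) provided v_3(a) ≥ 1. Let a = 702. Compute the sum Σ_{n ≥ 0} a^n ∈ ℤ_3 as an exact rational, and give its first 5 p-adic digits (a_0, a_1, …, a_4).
Σ a^n = 1/(1 − a) = -1/701;  first 5 digits = (1, 0, 0, 2, 2)

v_3(a) = 3 ≥ 1, so the series converges in ℤ_3 to 1/(1 − a) = 1/(1 − 702) = -1/701. Expand this rational in ℤ_3: compute digits iteratively via d_i = x_i mod 3, x_{i+1} = (x_i − d_i)/3. The first 5 digits are (1, 0, 0, 2, 2).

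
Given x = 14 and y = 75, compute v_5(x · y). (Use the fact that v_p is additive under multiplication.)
v_5(1050) = 2

v_p(x) = 0 (factor: 14 = 5^0 · 14); v_p(y) = 2 (factor: 75 = 5^2 · 3). Additivity: v_p(xy) = v_p(x) + v_p(y) = 0 + 2 = 2. (Direct check: xy = 1050 = 5^2 · (42).)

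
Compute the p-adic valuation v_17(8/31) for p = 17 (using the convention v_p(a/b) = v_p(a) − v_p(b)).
v_17(8/31) = 0

Factor powers of 17 from the numerator and denominator of the reduced fraction: 8 = 17^0 · 8 and 31 = 17^0 · 31. Apply v_p(a/b) = v_p(a) − v_p(b): v_17(8/31) = 0 − 0 = 0.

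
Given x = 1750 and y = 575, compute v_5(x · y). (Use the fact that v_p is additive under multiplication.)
v_5(1006250) = 5

v_p(x) = 3 (factor: 1750 = 5^3 · 14); v_p(y) = 2 (factor: 575 = 5^2 · 23). Additivity: v_p(xy) = v_p(x) + v_p(y) = 3 + 2 = 5. (Direct check: xy = 1006250 = 5^5 · (322).)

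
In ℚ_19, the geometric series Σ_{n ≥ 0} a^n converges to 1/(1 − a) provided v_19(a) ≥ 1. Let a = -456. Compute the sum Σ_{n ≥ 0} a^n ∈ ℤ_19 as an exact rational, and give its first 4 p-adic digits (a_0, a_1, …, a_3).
Σ a^n = 1/(1 − a) = 1/457;  first 4 digits = (1, 14, 4, 0)

v_19(a) = 1 ≥ 1, so the series converges in ℤ_19 to 1/(1 − a) = 1/(1 − (-456)) = 1/457. Expand this rational in ℤ_19: compute digits iteratively via d_i = x_i mod 19, x_{i+1} = (x_i − d_i)/19. The first 4 digits are (1, 14, 4, 0).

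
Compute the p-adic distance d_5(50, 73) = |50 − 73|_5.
d_5(50, 73) = 1

Step 1 — x − y = 50 − 73 = -23. Step 2 — v_5(-23) = 0 (factor: -23 = −(5^0 · 23); the sign does not affect v_p). Step 3 — |x − y|_5 = 5^{0} = 1.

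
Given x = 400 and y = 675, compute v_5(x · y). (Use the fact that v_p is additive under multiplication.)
v_5(270000) = 4

v_p(x) = 2 (factor: 400 = 5^2 · 16); v_p(y) = 2 (factor: 675 = 5^2 · 27). Additivity: v_p(xy) = v_p(x) + v_p(y) = 2 + 2 = 4. (Direct check: xy = 270000 = 5^4 · (432).)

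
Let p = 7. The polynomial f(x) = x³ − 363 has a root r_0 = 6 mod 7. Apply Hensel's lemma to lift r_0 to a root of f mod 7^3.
r_2 = 55 (mod 343)

Hensel: r_{i+1} = r_i − f(r_i)/f′(r_i) mod 7^{i+2}, where f′(x) = 3x². Iterate:
  r_0 = 6 (mod 7)
  r_1 = 6 (mod 49)
  r_2 = 55 (mod 343)
Final: r = 55 with f(r) ≡ 0 mod 7^3.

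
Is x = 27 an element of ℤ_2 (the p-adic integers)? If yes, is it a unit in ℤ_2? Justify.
x ∈ ℤ_2^× (unit); v_2(x) = 0

ℤ_2 = {x ∈ ℚ_2 : v_2(x) ≥ 0} and ℤ_2^× = {x ∈ ℤ_2 : v_2(x) = 0}. Here v_2(27) = v_2(num) − v_2(den) = 0; compare against these criteria.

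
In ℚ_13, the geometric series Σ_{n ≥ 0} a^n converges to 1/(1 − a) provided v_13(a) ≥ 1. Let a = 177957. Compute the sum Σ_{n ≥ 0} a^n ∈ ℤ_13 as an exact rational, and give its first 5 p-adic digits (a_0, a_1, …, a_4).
Σ a^n = 1/(1 − a) = -1/177956;  first 5 digits = (1, 0, 0, 3, 6)

v_13(a) = 3 ≥ 1, so the series converges in ℤ_13 to 1/(1 − a) = 1/(1 − 177957) = -1/177956. Expand this rational in ℤ_13: compute digits iteratively via d_i = x_i mod 13, x_{i+1} = (x_i − d_i)/13. The first 5 digits are (1, 0, 0, 3, 6).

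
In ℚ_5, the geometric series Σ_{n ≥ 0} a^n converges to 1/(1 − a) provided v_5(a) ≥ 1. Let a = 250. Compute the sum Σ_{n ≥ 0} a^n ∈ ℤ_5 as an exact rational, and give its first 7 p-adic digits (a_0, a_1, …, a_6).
Σ a^n = 1/(1 − a) = -1/249;  first 7 digits = (1, 0, 0, 2, 0, 0, 4)

v_5(a) = 3 ≥ 1, so the series converges in ℤ_5 to 1/(1 − a) = 1/(1 − 250) = -1/249. Expand this rational in ℤ_5: compute digits iteratively via d_i = x_i mod 5, x_{i+1} = (x_i − d_i)/5. The first 7 digits are (1, 0, 0, 2, 0, 0, 4).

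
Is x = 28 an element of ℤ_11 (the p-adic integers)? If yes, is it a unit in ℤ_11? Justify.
x ∈ ℤ_11^× (unit); v_11(x) = 0

ℤ_11 = {x ∈ ℚ_11 : v_11(x) ≥ 0} and ℤ_11^× = {x ∈ ℤ_11 : v_11(x) = 0}. Here v_11(28) = v_11(num) − v_11(den) = 0; compare against these criteria.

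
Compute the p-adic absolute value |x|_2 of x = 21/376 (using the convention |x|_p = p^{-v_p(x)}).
|21/376|_2 = 8

Step 1 — compute v_2(x) by factoring powers of 2 out of the numerator and denominator: v_2(21/376) = -3. Step 2 — apply |x|_p = p^{-v_p(x)} = 2^{3} = 8.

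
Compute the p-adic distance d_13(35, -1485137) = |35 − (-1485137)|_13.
d_13(35, -1485137) = 1/371293

Step 1 — x − y = 35 − (-1485137) = 1485172. Step 2 — v_13(1485172) = 5 (factor: 1485172 = (13^5 · 4); the sign does not affect v_p). Step 3 — |x − y|_13 = 13^{-5} = 1/371293.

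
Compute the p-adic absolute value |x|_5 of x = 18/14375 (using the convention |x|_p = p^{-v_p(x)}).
|18/14375|_5 = 625

Step 1 — compute v_5(x) by factoring powers of 5 out of the numerator and denominator: v_5(18/14375) = -4. Step 2 — apply |x|_p = p^{-v_p(x)} = 5^{4} = 625.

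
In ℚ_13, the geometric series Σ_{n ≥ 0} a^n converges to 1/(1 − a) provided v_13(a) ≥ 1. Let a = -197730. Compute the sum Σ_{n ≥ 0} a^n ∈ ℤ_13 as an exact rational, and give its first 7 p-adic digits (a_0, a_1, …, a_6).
Σ a^n = 1/(1 − a) = 1/197731;  first 7 digits = (1, 0, 0, 1, 6, 12, 0)

v_13(a) = 3 ≥ 1, so the series converges in ℤ_13 to 1/(1 − a) = 1/(1 − (-197730)) = 1/197731. Expand this rational in ℤ_13: compute digits iteratively via d_i = x_i mod 13, x_{i+1} = (x_i − d_i)/13. The first 7 digits are (1, 0, 0, 1, 6, 12, 0).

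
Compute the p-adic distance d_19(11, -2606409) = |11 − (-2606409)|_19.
d_19(11, -2606409) = 1/130321

Step 1 — x − y = 11 − (-2606409) = 2606420. Step 2 — v_19(2606420) = 4 (factor: 2606420 = (19^4 · 20); the sign does not affect v_p). Step 3 — |x − y|_19 = 19^{-4} = 1/130321.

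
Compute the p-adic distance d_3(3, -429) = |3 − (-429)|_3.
d_3(3, -429) = 1/27

Step 1 — x − y = 3 − (-429) = 432. Step 2 — v_3(432) = 3 (factor: 432 = (3^3 · 16); the sign does not affect v_p). Step 3 — |x − y|_3 = 3^{-3} = 1/27.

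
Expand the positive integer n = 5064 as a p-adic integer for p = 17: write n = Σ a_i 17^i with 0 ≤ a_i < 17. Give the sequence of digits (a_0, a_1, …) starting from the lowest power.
(a_0, a_1, …) = (15, 8, 0, 1)

Repeated division by 17 gives the digits low-to-high: 5064 = 15 + 8·17^1 + 1·17^3. Digit sequence: (15, 8, 0, 1).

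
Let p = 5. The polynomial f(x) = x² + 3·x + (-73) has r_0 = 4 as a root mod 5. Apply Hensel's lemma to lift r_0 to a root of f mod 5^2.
r_1 = 24 (mod 25)

Hensel: r_{i+1} = r_i − f(r_i)·(f′(r_i))^{-1} mod 5^{i+2}, f′(x) = 2x + 3. Iterate:
  r_0 = 4 (mod 5)
  r_1 = 24 (mod 25)
Final: r = 24 satisfies f(r) ≡ 0 mod 5^2.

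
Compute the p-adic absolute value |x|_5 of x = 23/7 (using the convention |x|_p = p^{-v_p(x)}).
|23/7|_5 = 1

Step 1 — compute v_5(x) by factoring powers of 5 out of the numerator and denominator: v_5(23/7) = 0. Step 2 — apply |x|_p = p^{-v_p(x)} = 5^{0} = 1.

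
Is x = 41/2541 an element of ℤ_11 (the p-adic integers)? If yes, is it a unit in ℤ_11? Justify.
x ∉ ℤ_11 (v_11(x) = -2 < 0)

ℤ_11 = {x ∈ ℚ_11 : v_11(x) ≥ 0} and ℤ_11^× = {x ∈ ℤ_11 : v_11(x) = 0}. Here v_11(41/2541) = v_11(num) − v_11(den) = -2; compare against these criteria.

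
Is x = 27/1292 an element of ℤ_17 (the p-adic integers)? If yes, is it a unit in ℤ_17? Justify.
x ∉ ℤ_17 (v_17(x) = -1 < 0)

ℤ_17 = {x ∈ ℚ_17 : v_17(x) ≥ 0} and ℤ_17^× = {x ∈ ℤ_17 : v_17(x) = 0}. Here v_17(27/1292) = v_17(num) − v_17(den) = -1; compare against these criteria.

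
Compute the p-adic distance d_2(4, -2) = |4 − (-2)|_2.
d_2(4, -2) = 1/2

Step 1 — x − y = 4 − (-2) = 6. Step 2 — v_2(6) = 1 (factor: 6 = (2^1 · 3); the sign does not affect v_p). Step 3 — |x − y|_2 = 2^{-1} = 1/2.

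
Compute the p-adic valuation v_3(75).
v_3(75) = 1

v_3(n) is the largest exponent k such that 3^k divides n. Factor out: 75 = 3^1 · 25. (Sign doesn't affect v_p.) So v_3(75) = 1.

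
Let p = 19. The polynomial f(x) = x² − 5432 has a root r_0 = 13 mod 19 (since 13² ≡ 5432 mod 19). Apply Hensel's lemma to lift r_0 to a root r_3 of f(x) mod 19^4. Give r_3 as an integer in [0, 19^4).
r_3 = 92923 (mod 130321)

Hensel's recurrence: r_{i+1} = r_i − f(r_i)·(f′(r_i))^{-1} mod 19^{i+2}, with f′(x) = 2x. Iterate:
  r_0 = 13 (mod 19)
  r_1 = 146 (mod 361)
  r_2 = 3756 (mod 6859)
  r_3 = 92923 (mod 130321)
Final: r_3 = 92923, and one checks f(r_3) ≡ 0 mod 19^4.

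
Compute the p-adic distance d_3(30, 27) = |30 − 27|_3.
d_3(30, 27) = 1/3

Step 1 — x − y = 30 − 27 = 3. Step 2 — v_3(3) = 1 (factor: 3 = (3^1 · 1); the sign does not affect v_p). Step 3 — |x − y|_3 = 3^{-1} = 1/3.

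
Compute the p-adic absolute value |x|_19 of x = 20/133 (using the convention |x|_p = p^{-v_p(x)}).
|20/133|_19 = 19

Step 1 — compute v_19(x) by factoring powers of 19 out of the numerator and denominator: v_19(20/133) = -1. Step 2 — apply |x|_p = p^{-v_p(x)} = 19^{1} = 19.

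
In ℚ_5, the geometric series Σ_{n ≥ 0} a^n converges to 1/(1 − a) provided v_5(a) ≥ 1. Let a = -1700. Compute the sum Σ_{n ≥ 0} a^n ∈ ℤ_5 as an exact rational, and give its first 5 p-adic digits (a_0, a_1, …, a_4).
Σ a^n = 1/(1 − a) = 1/1701;  first 5 digits = (1, 0, 2, 1, 1)

v_5(a) = 2 ≥ 1, so the series converges in ℤ_5 to 1/(1 − a) = 1/(1 − (-1700)) = 1/1701. Expand this rational in ℤ_5: compute digits iteratively via d_i = x_i mod 5, x_{i+1} = (x_i − d_i)/5. The first 5 digits are (1, 0, 2, 1, 1).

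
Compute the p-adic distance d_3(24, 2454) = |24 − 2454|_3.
d_3(24, 2454) = 1/243

Step 1 — x − y = 24 − 2454 = -2430. Step 2 — v_3(-2430) = 5 (factor: -2430 = −(3^5 · 10); the sign does not affect v_p). Step 3 — |x − y|_3 = 3^{-5} = 1/243.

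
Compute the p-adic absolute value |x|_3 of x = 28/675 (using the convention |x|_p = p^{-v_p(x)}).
|28/675|_3 = 27

Step 1 — compute v_3(x) by factoring powers of 3 out of the numerator and denominator: v_3(28/675) = -3. Step 2 — apply |x|_p = p^{-v_p(x)} = 3^{3} = 27.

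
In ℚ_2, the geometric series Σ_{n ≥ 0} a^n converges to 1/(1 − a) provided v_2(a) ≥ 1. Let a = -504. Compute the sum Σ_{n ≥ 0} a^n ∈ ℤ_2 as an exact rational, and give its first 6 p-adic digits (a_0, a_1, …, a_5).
Σ a^n = 1/(1 − a) = 1/505;  first 6 digits = (1, 0, 0, 1, 0, 0)

v_2(a) = 3 ≥ 1, so the series converges in ℤ_2 to 1/(1 − a) = 1/(1 − (-504)) = 1/505. Expand this rational in ℤ_2: compute digits iteratively via d_i = x_i mod 2, x_{i+1} = (x_i − d_i)/2. The first 6 digits are (1, 0, 0, 1, 0, 0).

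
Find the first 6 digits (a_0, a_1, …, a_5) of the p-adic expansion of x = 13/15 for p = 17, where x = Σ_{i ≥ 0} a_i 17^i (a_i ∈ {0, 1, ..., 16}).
(a_0, …, a_5) = (2, 9, 4, 2, 1, 9)

v_17(13/15) = 0 (numerator and denominator both coprime to 17), so x ∈ ℤ_17^×. Compute digits iteratively via a_i = x_i mod 17, x_{i+1} = (x_i − a_i)/17, with x_0 = x:
  x_0 = 13/15;  a_0 = 2;  x_1 = (x_0 − 2)/17 = -1/15
  x_1 = -1/15;  a_1 = 9;  x_2 = (x_1 − 9)/17 = -8/15
  x_2 = -8/15;  a_2 = 4;  x_3 = (x_2 − 4)/17 = -4/15
  x_3 = -4/15;  a_3 = 2;  x_4 = (x_3 − 2)/17 = -2/15
  x_4 = -2/15;  a_4 = 1;  x_5 = (x_4 − 1)/17 = -1/15
  x_5 = -1/15;  a_5 = 9;  x_6 = (x_5 − 9)/17 = -8/15
Digits: (2, 9, 4, 2, 1, 9).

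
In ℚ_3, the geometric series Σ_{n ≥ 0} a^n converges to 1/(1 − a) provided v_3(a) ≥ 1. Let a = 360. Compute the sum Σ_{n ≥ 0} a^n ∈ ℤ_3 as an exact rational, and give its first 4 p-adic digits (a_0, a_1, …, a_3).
Σ a^n = 1/(1 − a) = -1/359;  first 4 digits = (1, 0, 1, 1)

v_3(a) = 2 ≥ 1, so the series converges in ℤ_3 to 1/(1 − a) = 1/(1 − 360) = -1/359. Expand this rational in ℤ_3: compute digits iteratively via d_i = x_i mod 3, x_{i+1} = (x_i − d_i)/3. The first 4 digits are (1, 0, 1, 1).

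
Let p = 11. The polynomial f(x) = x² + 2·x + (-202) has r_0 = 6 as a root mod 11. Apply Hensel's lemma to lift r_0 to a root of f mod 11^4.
r_3 = 10181 (mod 14641)

Hensel: r_{i+1} = r_i − f(r_i)·(f′(r_i))^{-1} mod 11^{i+2}, f′(x) = 2x + 2. Iterate:
  r_0 = 6 (mod 11)
  r_1 = 17 (mod 121)
  r_2 = 864 (mod 1331)
  r_3 = 10181 (mod 14641)
Final: r = 10181 satisfies f(r) ≡ 0 mod 11^4.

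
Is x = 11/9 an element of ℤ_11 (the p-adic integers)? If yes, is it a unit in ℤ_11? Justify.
x ∈ ℤ_11 but not a unit; v_11(x) = 1 > 0

ℤ_11 = {x ∈ ℚ_11 : v_11(x) ≥ 0} and ℤ_11^× = {x ∈ ℤ_11 : v_11(x) = 0}. Here v_11(11/9) = v_11(num) − v_11(den) = 1; compare against these criteria.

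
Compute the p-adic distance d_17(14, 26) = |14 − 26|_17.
d_17(14, 26) = 1

Step 1 — x − y = 14 − 26 = -12. Step 2 — v_17(-12) = 0 (factor: -12 = −(17^0 · 12); the sign does not affect v_p). Step 3 — |x − y|_17 = 17^{0} = 1.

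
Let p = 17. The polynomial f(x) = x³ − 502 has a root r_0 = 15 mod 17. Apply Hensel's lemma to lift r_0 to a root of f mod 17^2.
r_1 = 185 (mod 289)

Hensel: r_{i+1} = r_i − f(r_i)/f′(r_i) mod 17^{i+2}, where f′(x) = 3x². Iterate:
  r_0 = 15 (mod 17)
  r_1 = 185 (mod 289)
Final: r = 185 with f(r) ≡ 0 mod 17^2.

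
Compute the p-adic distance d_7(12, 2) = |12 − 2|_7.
d_7(12, 2) = 1

Step 1 — x − y = 12 − 2 = 10. Step 2 — v_7(10) = 0 (factor: 10 = (7^0 · 10); the sign does not affect v_p). Step 3 — |x − y|_7 = 7^{0} = 1.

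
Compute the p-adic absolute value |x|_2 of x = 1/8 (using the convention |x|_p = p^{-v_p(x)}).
|1/8|_2 = 8

Step 1 — compute v_2(x) by factoring powers of 2 out of the numerator and denominator: v_2(1/8) = -3. Step 2 — apply |x|_p = p^{-v_p(x)} = 2^{3} = 8.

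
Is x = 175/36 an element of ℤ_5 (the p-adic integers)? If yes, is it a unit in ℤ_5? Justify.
x ∈ ℤ_5 but not a unit; v_5(x) = 2 > 0

ℤ_5 = {x ∈ ℚ_5 : v_5(x) ≥ 0} and ℤ_5^× = {x ∈ ℤ_5 : v_5(x) = 0}. Here v_5(175/36) = v_5(num) − v_5(den) = 2; compare against these criteria.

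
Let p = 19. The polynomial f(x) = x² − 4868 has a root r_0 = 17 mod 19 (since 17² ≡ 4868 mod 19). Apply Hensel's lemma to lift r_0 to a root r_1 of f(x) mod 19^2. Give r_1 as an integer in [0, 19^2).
r_1 = 226 (mod 361)

Hensel's recurrence: r_{i+1} = r_i − f(r_i)·(f′(r_i))^{-1} mod 19^{i+2}, with f′(x) = 2x. Iterate:
  r_0 = 17 (mod 19)
  r_1 = 226 (mod 361)
Final: r_1 = 226, and one checks f(r_1) ≡ 0 mod 19^2.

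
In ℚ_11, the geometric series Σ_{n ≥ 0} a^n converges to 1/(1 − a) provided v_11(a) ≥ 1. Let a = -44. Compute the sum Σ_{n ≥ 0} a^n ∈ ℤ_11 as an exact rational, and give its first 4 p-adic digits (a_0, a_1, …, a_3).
Σ a^n = 1/(1 − a) = 1/45;  first 4 digits = (1, 7, 4, 3)

v_11(a) = 1 ≥ 1, so the series converges in ℤ_11 to 1/(1 − a) = 1/(1 − (-44)) = 1/45. Expand this rational in ℤ_11: compute digits iteratively via d_i = x_i mod 11, x_{i+1} = (x_i − d_i)/11. The first 4 digits are (1, 7, 4, 3).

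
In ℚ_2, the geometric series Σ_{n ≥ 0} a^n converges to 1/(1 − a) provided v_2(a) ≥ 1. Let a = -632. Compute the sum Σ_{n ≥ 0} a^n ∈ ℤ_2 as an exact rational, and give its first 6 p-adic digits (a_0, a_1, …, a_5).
Σ a^n = 1/(1 − a) = 1/633;  first 6 digits = (1, 0, 0, 1, 0, 0)

v_2(a) = 3 ≥ 1, so the series converges in ℤ_2 to 1/(1 − a) = 1/(1 − (-632)) = 1/633. Expand this rational in ℤ_2: compute digits iteratively via d_i = x_i mod 2, x_{i+1} = (x_i − d_i)/2. The first 6 digits are (1, 0, 0, 1, 0, 0).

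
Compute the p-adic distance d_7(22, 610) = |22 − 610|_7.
d_7(22, 610) = 1/49

Step 1 — x − y = 22 − 610 = -588. Step 2 — v_7(-588) = 2 (factor: -588 = −(7^2 · 12); the sign does not affect v_p). Step 3 — |x − y|_7 = 7^{-2} = 1/49.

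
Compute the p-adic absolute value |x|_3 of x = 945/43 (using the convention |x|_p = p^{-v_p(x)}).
|945/43|_3 = 1/27

Step 1 — compute v_3(x) by factoring powers of 3 out of the numerator and denominator: v_3(945/43) = 3. Step 2 — apply |x|_p = p^{-v_p(x)} = 3^{-3} = 1/27.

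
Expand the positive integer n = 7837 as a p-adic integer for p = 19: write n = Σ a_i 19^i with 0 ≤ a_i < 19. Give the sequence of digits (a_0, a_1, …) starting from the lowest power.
(a_0, a_1, …) = (9, 13, 2, 1)

Repeated division by 19 gives the digits low-to-high: 7837 = 9 + 13·19^1 + 2·19^2 + 1·19^3. Digit sequence: (9, 13, 2, 1).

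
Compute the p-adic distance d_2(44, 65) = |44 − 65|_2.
d_2(44, 65) = 1

Step 1 — x − y = 44 − 65 = -21. Step 2 — v_2(-21) = 0 (factor: -21 = −(2^0 · 21); the sign does not affect v_p). Step 3 — |x − y|_2 = 2^{0} = 1.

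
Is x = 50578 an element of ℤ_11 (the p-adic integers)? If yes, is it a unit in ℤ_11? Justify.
x ∈ ℤ_11 but not a unit; v_11(x) = 3 > 0

ℤ_11 = {x ∈ ℚ_11 : v_11(x) ≥ 0} and ℤ_11^× = {x ∈ ℤ_11 : v_11(x) = 0}. Here v_11(50578) = v_11(num) − v_11(den) = 3; compare against these criteria.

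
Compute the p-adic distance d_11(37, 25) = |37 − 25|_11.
d_11(37, 25) = 1

Step 1 — x − y = 37 − 25 = 12. Step 2 — v_11(12) = 0 (factor: 12 = (11^0 · 12); the sign does not affect v_p). Step 3 — |x − y|_11 = 11^{0} = 1.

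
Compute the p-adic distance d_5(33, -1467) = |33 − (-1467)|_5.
d_5(33, -1467) = 1/125

Step 1 — x − y = 33 − (-1467) = 1500. Step 2 — v_5(1500) = 3 (factor: 1500 = (5^3 · 12); the sign does not affect v_p). Step 3 — |x − y|_5 = 5^{-3} = 1/125.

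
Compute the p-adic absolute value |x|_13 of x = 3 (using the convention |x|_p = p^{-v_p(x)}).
|3|_13 = 1

Step 1 — compute v_13(x) by factoring powers of 13 out of the numerator and denominator: v_13(3) = 0. Step 2 — apply |x|_p = p^{-v_p(x)} = 13^{0} = 1.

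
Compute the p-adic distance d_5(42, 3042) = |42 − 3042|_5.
d_5(42, 3042) = 1/125

Step 1 — x − y = 42 − 3042 = -3000. Step 2 — v_5(-3000) = 3 (factor: -3000 = −(5^3 · 24); the sign does not affect v_p). Step 3 — |x − y|_5 = 5^{-3} = 1/125.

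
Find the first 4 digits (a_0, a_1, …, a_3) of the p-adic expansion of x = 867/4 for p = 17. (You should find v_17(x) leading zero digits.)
(a_0, …, a_3) = (0, 0, 5, 4)

v_17(867/4) = 2, so a_0 = ... = a_1 = 0. Factor out: x = 17^2 · u with u = 3/4 a unit in ℤ_17. Expand u iteratively via a_{v+i} = u_i mod 17, u_{i+1} = (u_i − a_{v+i})/17:
  u_0 = 3/4;  a_2 = 5;  u_1 = (u_0 − 5)/17 = -1/4
  u_1 = -1/4;  a_3 = 4;  u_2 = (u_1 − 4)/17 = -1/4
Digits: (0, 0, 5, 4).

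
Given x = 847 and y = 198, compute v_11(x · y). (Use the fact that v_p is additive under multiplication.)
v_11(167706) = 3

v_p(x) = 2 (factor: 847 = 11^2 · 7); v_p(y) = 1 (factor: 198 = 11^1 · 18). Additivity: v_p(xy) = v_p(x) + v_p(y) = 2 + 1 = 3. (Direct check: xy = 167706 = 11^3 · (126).)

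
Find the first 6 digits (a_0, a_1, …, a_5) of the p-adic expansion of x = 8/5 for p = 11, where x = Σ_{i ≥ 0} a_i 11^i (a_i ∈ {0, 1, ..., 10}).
(a_0, …, a_5) = (6, 4, 4, 4, 4, 4)

v_11(8/5) = 0 (numerator and denominator both coprime to 11), so x ∈ ℤ_11^×. Compute digits iteratively via a_i = x_i mod 11, x_{i+1} = (x_i − a_i)/11, with x_0 = x:
  x_0 = 8/5;  a_0 = 6;  x_1 = (x_0 − 6)/11 = -2/5
  x_1 = -2/5;  a_1 = 4;  x_2 = (x_1 − 4)/11 = -2/5
  x_2 = -2/5;  a_2 = 4;  x_3 = (x_2 − 4)/11 = -2/5
  x_3 = -2/5;  a_3 = 4;  x_4 = (x_3 − 4)/11 = -2/5
  x_4 = -2/5;  a_4 = 4;  x_5 = (x_4 − 4)/11 = -2/5
  x_5 = -2/5;  a_5 = 4;  x_6 = (x_5 − 4)/11 = -2/5
Digits: (6, 4, 4, 4, 4, 4).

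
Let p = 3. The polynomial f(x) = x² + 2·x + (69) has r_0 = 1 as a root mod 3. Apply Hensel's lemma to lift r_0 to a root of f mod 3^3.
r_2 = 10 (mod 27)

Hensel: r_{i+1} = r_i − f(r_i)·(f′(r_i))^{-1} mod 3^{i+2}, f′(x) = 2x + 2. Iterate:
  r_0 = 1 (mod 3)
  r_1 = 1 (mod 9)
  r_2 = 10 (mod 27)
Final: r = 10 satisfies f(r) ≡ 0 mod 3^3.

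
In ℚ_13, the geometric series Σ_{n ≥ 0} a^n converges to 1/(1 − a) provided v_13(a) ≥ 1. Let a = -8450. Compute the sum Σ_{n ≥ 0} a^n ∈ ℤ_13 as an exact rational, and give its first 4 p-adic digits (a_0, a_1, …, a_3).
Σ a^n = 1/(1 − a) = 1/8451;  first 4 digits = (1, 0, 2, 9)

v_13(a) = 2 ≥ 1, so the series converges in ℤ_13 to 1/(1 − a) = 1/(1 − (-8450)) = 1/8451. Expand this rational in ℤ_13: compute digits iteratively via d_i = x_i mod 13, x_{i+1} = (x_i − d_i)/13. The first 4 digits are (1, 0, 2, 9).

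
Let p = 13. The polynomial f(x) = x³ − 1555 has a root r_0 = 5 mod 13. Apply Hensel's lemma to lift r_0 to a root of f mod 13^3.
r_2 = 1500 (mod 2197)

Hensel: r_{i+1} = r_i − f(r_i)/f′(r_i) mod 13^{i+2}, where f′(x) = 3x². Iterate:
  r_0 = 5 (mod 13)
  r_1 = 148 (mod 169)
  r_2 = 1500 (mod 2197)
Final: r = 1500 with f(r) ≡ 0 mod 13^3.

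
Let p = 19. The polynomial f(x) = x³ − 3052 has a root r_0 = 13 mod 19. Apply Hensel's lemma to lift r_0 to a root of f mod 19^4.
r_3 = 125679 (mod 130321)

Hensel: r_{i+1} = r_i − f(r_i)/f′(r_i) mod 19^{i+2}, where f′(x) = 3x². Iterate:
  r_0 = 13 (mod 19)
  r_1 = 51 (mod 361)
  r_2 = 2217 (mod 6859)
  r_3 = 125679 (mod 130321)
Final: r = 125679 with f(r) ≡ 0 mod 19^4.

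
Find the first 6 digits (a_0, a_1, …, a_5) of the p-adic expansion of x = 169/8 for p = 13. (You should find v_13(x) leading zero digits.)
(a_0, …, a_5) = (0, 0, 5, 11, 4, 11)

v_13(169/8) = 2, so a_0 = ... = a_1 = 0. Factor out: x = 13^2 · u with u = 1/8 a unit in ℤ_13. Expand u iteratively via a_{v+i} = u_i mod 13, u_{i+1} = (u_i − a_{v+i})/13:
  u_0 = 1/8;  a_2 = 5;  u_1 = (u_0 − 5)/13 = -3/8
  u_1 = -3/8;  a_3 = 11;  u_2 = (u_1 − 11)/13 = -7/8
  u_2 = -7/8;  a_4 = 4;  u_3 = (u_2 − 4)/13 = -3/8
  u_3 = -3/8;  a_5 = 11;  u_4 = (u_3 − 11)/13 = -7/8
Digits: (0, 0, 5, 11, 4, 11).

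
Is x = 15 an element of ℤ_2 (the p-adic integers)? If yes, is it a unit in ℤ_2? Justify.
x ∈ ℤ_2^× (unit); v_2(x) = 0

ℤ_2 = {x ∈ ℚ_2 : v_2(x) ≥ 0} and ℤ_2^× = {x ∈ ℤ_2 : v_2(x) = 0}. Here v_2(15) = v_2(num) − v_2(den) = 0; compare against these criteria.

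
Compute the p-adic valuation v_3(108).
v_3(108) = 3

v_3(n) is the largest exponent k such that 3^k divides n. Factor out: 108 = 3^3 · 4. (Sign doesn't affect v_p.) So v_3(108) = 3.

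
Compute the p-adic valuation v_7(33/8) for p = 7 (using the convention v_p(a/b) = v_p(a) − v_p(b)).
v_7(33/8) = 0

Factor powers of 7 from the numerator and denominator of the reduced fraction: 33 = 7^0 · 33 and 8 = 7^0 · 8. Apply v_p(a/b) = v_p(a) − v_p(b): v_7(33/8) = 0 − 0 = 0.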